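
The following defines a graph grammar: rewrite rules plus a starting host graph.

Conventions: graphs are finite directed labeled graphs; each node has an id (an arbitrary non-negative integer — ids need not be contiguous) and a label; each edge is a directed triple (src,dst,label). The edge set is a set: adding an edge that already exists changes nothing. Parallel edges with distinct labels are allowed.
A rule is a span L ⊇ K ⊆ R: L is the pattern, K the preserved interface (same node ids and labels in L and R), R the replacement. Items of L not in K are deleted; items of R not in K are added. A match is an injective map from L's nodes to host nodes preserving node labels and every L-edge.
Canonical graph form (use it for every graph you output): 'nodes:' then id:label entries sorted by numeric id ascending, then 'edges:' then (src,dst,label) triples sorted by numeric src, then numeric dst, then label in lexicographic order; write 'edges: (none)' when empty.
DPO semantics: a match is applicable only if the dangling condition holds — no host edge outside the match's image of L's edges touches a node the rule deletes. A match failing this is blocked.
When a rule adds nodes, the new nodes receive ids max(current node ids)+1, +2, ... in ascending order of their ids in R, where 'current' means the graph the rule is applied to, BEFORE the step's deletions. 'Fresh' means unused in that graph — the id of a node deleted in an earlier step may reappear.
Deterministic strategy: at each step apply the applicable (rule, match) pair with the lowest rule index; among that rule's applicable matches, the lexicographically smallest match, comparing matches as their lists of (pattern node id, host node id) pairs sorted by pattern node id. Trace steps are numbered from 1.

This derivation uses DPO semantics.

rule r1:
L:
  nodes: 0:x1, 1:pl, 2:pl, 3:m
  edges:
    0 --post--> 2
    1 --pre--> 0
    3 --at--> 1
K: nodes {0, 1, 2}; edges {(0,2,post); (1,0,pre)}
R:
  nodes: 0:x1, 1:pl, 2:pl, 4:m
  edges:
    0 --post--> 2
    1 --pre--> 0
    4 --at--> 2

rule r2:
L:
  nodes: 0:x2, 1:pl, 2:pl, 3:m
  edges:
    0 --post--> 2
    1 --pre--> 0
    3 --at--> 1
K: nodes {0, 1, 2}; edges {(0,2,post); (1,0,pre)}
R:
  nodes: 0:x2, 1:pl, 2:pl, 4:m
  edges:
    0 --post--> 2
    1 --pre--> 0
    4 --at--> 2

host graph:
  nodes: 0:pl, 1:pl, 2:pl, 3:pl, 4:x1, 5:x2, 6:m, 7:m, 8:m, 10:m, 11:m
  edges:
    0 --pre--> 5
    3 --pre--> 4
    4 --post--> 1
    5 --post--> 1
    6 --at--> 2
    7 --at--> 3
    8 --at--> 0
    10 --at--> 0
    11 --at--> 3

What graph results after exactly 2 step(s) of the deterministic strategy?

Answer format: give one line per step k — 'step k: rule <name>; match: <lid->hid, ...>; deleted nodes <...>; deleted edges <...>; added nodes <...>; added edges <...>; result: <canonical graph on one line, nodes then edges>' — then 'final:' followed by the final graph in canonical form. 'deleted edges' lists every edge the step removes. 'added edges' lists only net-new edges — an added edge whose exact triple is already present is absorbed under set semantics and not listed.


step 1: rule r1; match: 0->4, 1->3, 2->1, 3->7; deleted nodes 7; deleted edges (7,3,at); added nodes 12; added edges (12,1,at); result: nodes: 0:pl, 1:pl, 2:pl, 3:pl, 4:x1, 5:x2, 6:m, 8:m, 10:m, 11:m, 12:m edges: (0,5,pre); (3,4,pre); (4,1,post); (5,1,post); (6,2,at); (8,0,at); (10,0,at); (11,3,at); (12,1,at)
step 2: rule r1; match: 0->4, 1->3, 2->1, 3->11; deleted nodes 11; deleted edges (11,3,at); added nodes 13; added edges (13,1,at); result: nodes: 0:pl, 1:pl, 2:pl, 3:pl, 4:x1, 5:x2, 6:m, 8:m, 10:m, 12:m, 13:m edges: (0,5,pre); (3,4,pre); (4,1,post); (5,1,post); (6,2,at); (8,0,at); (10,0,at); (12,1,at); (13,1,at)
final:
nodes: 0:pl, 1:pl, 2:pl, 3:pl, 4:x1, 5:x2, 6:m, 8:m, 10:m, 12:m, 13:m
edges: (0,5,pre); (3,4,pre); (4,1,post); (5,1,post); (6,2,at); (8,0,at); (10,0,at); (12,1,at); (13,1,at)


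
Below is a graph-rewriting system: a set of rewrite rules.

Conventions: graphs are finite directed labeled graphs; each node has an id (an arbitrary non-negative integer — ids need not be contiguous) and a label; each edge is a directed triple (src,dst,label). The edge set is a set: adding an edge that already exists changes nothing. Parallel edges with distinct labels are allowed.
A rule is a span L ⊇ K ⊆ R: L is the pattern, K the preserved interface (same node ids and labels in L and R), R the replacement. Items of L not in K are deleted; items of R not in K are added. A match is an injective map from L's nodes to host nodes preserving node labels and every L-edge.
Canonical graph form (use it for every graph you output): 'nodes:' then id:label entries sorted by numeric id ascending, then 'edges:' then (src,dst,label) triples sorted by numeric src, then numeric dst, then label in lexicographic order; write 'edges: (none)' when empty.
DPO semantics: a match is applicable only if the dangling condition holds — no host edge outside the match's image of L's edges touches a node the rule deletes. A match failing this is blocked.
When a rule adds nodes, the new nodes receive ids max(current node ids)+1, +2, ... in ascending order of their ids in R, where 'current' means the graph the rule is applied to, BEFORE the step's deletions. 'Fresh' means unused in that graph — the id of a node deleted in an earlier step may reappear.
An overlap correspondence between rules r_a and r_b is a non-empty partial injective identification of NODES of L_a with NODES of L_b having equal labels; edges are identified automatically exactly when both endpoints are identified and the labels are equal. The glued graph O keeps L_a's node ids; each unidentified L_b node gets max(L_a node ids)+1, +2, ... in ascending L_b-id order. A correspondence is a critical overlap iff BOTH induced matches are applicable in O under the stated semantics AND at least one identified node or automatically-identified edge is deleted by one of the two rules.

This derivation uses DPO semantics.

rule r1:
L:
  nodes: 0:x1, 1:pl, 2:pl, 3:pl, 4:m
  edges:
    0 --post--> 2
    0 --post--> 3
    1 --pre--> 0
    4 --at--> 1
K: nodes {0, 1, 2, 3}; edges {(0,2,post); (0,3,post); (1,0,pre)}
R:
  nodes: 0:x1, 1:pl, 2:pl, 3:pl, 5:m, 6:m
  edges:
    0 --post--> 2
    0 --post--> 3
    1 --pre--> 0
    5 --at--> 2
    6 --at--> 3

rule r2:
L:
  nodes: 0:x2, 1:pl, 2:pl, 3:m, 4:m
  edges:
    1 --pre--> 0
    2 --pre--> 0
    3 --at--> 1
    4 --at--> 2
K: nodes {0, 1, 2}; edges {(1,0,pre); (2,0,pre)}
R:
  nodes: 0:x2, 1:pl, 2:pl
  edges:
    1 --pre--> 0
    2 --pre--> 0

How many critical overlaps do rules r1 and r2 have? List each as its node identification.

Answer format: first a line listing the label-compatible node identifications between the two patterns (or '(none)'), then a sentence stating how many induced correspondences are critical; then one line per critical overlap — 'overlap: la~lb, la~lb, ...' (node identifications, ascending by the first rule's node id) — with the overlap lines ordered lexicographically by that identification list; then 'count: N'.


label-compatible node identifications between L(r1) and L(r2): 1~1, 1~2, 2~1, 2~2, 3~1, 3~2, 4~3, 4~4
6 of the induced correspondences are critical overlaps of r1 and r2.
overlap: 1~1, 2~2, 4~3
overlap: 1~1, 3~2, 4~3
overlap: 1~1, 4~3
overlap: 1~2, 2~1, 4~4
overlap: 1~2, 3~1, 4~4
overlap: 1~2, 4~4
count: 6


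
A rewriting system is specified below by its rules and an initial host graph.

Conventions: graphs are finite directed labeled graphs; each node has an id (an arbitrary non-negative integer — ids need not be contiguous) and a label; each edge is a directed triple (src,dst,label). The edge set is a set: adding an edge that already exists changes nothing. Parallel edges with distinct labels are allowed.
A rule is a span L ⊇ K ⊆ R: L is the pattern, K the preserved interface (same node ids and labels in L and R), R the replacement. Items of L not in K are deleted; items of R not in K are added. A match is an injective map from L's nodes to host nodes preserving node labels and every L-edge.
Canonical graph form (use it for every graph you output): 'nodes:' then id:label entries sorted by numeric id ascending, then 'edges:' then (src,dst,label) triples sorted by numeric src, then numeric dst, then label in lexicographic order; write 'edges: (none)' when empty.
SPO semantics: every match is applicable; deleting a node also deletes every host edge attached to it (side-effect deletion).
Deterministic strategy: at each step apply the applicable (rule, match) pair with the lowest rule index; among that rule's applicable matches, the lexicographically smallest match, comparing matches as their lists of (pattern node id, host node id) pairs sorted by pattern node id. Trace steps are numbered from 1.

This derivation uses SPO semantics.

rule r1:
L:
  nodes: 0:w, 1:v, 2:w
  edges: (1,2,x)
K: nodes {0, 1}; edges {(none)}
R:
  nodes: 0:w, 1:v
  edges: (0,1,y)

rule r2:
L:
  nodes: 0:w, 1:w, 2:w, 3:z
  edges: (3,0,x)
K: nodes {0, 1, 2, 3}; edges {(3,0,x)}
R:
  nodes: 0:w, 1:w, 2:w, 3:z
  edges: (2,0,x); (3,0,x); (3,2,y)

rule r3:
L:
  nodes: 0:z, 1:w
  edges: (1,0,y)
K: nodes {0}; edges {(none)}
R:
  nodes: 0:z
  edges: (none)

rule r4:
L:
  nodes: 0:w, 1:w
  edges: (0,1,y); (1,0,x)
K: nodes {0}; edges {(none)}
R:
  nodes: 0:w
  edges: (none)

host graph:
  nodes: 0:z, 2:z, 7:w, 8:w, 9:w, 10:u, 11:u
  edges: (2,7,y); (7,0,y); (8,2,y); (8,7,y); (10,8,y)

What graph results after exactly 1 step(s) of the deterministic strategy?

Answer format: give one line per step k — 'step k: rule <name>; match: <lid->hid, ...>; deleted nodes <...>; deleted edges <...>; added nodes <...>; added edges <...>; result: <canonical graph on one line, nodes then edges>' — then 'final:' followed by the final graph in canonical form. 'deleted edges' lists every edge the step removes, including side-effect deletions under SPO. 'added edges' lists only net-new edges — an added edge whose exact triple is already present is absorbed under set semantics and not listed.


step 1: rule r3; match: 0->0, 1->7; deleted nodes 7; deleted edges (2,7,y); (7,0,y); (8,7,y); added nodes (none); added edges (none); result: nodes: 0:z, 2:z, 8:w, 9:w, 10:u, 11:u edges: (8,2,y); (10,8,y)
final:
nodes: 0:z, 2:z, 8:w, 9:w, 10:u, 11:u
edges: (8,2,y); (10,8,y)


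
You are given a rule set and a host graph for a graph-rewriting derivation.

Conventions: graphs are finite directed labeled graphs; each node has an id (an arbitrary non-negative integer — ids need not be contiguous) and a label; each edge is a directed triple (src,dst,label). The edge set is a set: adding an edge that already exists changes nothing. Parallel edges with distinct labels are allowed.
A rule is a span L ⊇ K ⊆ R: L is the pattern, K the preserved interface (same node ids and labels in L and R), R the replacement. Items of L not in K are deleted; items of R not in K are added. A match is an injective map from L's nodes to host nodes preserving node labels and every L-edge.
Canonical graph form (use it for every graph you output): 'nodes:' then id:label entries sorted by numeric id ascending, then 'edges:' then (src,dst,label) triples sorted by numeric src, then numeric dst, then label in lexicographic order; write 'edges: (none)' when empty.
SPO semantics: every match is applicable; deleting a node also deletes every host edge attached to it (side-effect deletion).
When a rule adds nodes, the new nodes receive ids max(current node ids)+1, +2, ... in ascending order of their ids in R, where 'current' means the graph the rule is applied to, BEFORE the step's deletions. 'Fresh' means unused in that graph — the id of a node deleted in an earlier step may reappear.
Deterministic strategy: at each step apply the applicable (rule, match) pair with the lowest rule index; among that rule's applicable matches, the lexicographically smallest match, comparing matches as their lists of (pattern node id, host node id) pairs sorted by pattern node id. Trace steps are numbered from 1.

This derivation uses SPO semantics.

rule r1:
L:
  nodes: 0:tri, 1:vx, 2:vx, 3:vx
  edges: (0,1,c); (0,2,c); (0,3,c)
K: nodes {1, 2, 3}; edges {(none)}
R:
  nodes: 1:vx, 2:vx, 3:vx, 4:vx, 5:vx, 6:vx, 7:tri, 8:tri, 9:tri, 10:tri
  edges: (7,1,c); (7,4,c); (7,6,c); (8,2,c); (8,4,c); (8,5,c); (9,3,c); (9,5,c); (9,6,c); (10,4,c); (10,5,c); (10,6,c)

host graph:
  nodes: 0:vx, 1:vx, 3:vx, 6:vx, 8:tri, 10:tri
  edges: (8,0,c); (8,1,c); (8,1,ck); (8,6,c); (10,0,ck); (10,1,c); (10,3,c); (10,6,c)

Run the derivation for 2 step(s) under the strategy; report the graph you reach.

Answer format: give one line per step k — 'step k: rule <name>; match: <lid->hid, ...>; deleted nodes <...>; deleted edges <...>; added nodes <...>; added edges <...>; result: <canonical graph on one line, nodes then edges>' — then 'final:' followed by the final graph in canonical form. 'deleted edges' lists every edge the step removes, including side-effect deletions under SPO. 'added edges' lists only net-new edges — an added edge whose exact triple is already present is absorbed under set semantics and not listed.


step 1: rule r1; match: 0->8, 1->0, 2->1, 3->6; deleted nodes 8; deleted edges (8,0,c); (8,1,c); (8,1,ck); (8,6,c); added nodes 11, 12, 13, 14, 15, 16, 17; added edges (14,0,c); (14,11,c); (14,13,c); (15,1,c); (15,11,c); (15,12,c); (16,6,c); (16,12,c); (16,13,c); (17,11,c); (17,12,c); (17,13,c); result: nodes: 0:vx, 1:vx, 3:vx, 6:vx, 10:tri, 11:vx, 12:vx, 13:vx, 14:tri, 15:tri, 16:tri, 17:tri edges: (10,0,ck); (10,1,c); (10,3,c); (10,6,c); (14,0,c); (14,11,c); (14,13,c); (15,1,c); (15,11,c); (15,12,c); (16,6,c); (16,12,c); (16,13,c); (17,11,c); (17,12,c); (17,13,c)
step 2: rule r1; match: 0->10, 1->1, 2->3, 3->6; deleted nodes 10; deleted edges (10,0,ck); (10,1,c); (10,3,c); (10,6,c); added nodes 18, 19, 20, 21, 22, 23, 24; added edges (21,1,c); (21,18,c); (21,20,c); (22,3,c); (22,18,c); (22,19,c); (23,6,c); (23,19,c); (23,20,c); (24,18,c); (24,19,c); (24,20,c); result: nodes: 0:vx, 1:vx, 3:vx, 6:vx, 11:vx, 12:vx, 13:vx, 14:tri, 15:tri, 16:tri, 17:tri, 18:vx, 19:vx, 20:vx, 21:tri, 22:tri, 23:tri, 24:tri edges: (14,0,c); (14,11,c); (14,13,c); (15,1,c); (15,11,c); (15,12,c); (16,6,c); (16,12,c); (16,13,c); (17,11,c); (17,12,c); (17,13,c); (21,1,c); (21,18,c); (21,20,c); (22,3,c); (22,18,c); (22,19,c); (23,6,c); (23,19,c); (23,20,c); (24,18,c); (24,19,c); (24,20,c)
final:
nodes: 0:vx, 1:vx, 3:vx, 6:vx, 11:vx, 12:vx, 13:vx, 14:tri, 15:tri, 16:tri, 17:tri, 18:vx, 19:vx, 20:vx, 21:tri, 22:tri, 23:tri, 24:tri
edges: (14,0,c); (14,11,c); (14,13,c); (15,1,c); (15,11,c); (15,12,c); (16,6,c); (16,12,c); (16,13,c); (17,11,c); (17,12,c); (17,13,c); (21,1,c); (21,18,c); (21,20,c); (22,3,c); (22,18,c); (22,19,c); (23,6,c); (23,19,c); (23,20,c); (24,18,c); (24,19,c); (24,20,c)


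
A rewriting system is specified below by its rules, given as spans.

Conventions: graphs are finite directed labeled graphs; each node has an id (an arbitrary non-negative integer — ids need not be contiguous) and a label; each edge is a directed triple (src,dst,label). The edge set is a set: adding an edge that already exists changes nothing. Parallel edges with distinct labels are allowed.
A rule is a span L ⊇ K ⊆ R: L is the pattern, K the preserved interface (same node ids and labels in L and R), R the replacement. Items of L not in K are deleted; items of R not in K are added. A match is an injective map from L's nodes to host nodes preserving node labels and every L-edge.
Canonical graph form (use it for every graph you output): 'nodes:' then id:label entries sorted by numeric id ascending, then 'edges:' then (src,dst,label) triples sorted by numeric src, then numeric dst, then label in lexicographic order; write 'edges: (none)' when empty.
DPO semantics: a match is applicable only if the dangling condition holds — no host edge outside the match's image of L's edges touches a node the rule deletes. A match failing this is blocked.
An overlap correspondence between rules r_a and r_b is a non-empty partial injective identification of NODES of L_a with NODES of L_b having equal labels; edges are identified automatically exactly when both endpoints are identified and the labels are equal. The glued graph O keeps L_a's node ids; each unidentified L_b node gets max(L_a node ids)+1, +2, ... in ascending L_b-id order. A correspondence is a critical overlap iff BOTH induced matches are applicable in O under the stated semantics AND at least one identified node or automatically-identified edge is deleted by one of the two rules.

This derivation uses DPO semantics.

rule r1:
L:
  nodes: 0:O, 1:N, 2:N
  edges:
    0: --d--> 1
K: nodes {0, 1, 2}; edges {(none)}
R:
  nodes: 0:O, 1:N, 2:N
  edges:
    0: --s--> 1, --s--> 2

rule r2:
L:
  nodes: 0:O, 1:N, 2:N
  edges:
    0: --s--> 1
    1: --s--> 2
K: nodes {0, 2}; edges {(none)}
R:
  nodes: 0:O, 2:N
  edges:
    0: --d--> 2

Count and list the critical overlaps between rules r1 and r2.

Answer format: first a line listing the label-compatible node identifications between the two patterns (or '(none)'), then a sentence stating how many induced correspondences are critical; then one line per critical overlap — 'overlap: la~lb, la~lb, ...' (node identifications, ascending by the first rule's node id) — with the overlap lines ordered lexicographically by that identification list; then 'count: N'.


label-compatible node identifications between L(r1) and L(r2): 0~0, 1~1, 1~2, 2~1, 2~2
4 of the induced correspondences are critical overlaps of r1 and r2.
overlap: 0~0, 1~2, 2~1
overlap: 0~0, 2~1
overlap: 1~2, 2~1
overlap: 2~1
count: 4


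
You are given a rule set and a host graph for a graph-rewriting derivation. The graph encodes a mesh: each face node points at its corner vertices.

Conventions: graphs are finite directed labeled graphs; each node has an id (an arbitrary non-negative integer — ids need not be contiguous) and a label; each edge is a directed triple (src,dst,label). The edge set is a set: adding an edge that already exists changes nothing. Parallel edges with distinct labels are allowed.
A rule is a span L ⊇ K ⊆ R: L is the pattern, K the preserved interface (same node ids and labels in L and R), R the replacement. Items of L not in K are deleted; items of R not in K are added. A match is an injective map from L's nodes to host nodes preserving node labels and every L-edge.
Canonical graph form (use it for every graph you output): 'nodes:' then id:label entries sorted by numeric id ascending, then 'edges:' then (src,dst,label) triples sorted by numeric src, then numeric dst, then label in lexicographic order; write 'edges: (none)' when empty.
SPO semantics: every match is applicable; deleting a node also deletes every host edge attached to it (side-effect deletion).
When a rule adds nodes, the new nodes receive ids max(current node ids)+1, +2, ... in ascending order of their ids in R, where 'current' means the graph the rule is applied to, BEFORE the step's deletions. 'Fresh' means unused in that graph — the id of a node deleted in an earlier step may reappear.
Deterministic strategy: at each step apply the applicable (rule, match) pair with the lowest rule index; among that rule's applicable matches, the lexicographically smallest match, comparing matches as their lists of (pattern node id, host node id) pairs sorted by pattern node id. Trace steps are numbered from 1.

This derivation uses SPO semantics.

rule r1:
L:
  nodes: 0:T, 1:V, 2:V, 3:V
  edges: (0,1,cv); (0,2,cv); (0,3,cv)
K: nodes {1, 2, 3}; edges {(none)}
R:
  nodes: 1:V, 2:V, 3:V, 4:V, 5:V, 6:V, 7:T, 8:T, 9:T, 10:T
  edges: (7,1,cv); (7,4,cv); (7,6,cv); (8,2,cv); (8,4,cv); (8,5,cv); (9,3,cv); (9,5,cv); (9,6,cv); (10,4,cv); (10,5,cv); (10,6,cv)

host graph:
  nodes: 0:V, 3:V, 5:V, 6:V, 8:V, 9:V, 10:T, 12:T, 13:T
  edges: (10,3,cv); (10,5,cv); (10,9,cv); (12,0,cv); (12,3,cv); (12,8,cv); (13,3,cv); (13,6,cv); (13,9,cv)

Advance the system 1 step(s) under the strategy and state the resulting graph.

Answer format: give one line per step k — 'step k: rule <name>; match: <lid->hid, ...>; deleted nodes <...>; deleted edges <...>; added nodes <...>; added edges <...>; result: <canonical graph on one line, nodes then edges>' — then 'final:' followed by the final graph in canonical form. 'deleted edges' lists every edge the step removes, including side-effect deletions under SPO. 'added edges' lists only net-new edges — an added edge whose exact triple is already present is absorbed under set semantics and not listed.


step 1: rule r1; match: 0->10, 1->3, 2->5, 3->9; deleted nodes 10; deleted edges (10,3,cv); (10,5,cv); (10,9,cv); added nodes 14, 15, 16, 17, 18, 19, 20; added edges (17,3,cv); (17,14,cv); (17,16,cv); (18,5,cv); (18,14,cv); (18,15,cv); (19,9,cv); (19,15,cv); (19,16,cv); (20,14,cv); (20,15,cv); (20,16,cv); result: nodes: 0:V, 3:V, 5:V, 6:V, 8:V, 9:V, 12:T, 13:T, 14:V, 15:V, 16:V, 17:T, 18:T, 19:T, 20:T edges: (12,0,cv); (12,3,cv); (12,8,cv); (13,3,cv); (13,6,cv); (13,9,cv); (17,3,cv); (17,14,cv); (17,16,cv); (18,5,cv); (18,14,cv); (18,15,cv); (19,9,cv); (19,15,cv); (19,16,cv); (20,14,cv); (20,15,cv); (20,16,cv)
final:
nodes: 0:V, 3:V, 5:V, 6:V, 8:V, 9:V, 12:T, 13:T, 14:V, 15:V, 16:V, 17:T, 18:T, 19:T, 20:T
edges: (12,0,cv); (12,3,cv); (12,8,cv); (13,3,cv); (13,6,cv); (13,9,cv); (17,3,cv); (17,14,cv); (17,16,cv); (18,5,cv); (18,14,cv); (18,15,cv); (19,9,cv); (19,15,cv); (19,16,cv); (20,14,cv); (20,15,cv); (20,16,cv)


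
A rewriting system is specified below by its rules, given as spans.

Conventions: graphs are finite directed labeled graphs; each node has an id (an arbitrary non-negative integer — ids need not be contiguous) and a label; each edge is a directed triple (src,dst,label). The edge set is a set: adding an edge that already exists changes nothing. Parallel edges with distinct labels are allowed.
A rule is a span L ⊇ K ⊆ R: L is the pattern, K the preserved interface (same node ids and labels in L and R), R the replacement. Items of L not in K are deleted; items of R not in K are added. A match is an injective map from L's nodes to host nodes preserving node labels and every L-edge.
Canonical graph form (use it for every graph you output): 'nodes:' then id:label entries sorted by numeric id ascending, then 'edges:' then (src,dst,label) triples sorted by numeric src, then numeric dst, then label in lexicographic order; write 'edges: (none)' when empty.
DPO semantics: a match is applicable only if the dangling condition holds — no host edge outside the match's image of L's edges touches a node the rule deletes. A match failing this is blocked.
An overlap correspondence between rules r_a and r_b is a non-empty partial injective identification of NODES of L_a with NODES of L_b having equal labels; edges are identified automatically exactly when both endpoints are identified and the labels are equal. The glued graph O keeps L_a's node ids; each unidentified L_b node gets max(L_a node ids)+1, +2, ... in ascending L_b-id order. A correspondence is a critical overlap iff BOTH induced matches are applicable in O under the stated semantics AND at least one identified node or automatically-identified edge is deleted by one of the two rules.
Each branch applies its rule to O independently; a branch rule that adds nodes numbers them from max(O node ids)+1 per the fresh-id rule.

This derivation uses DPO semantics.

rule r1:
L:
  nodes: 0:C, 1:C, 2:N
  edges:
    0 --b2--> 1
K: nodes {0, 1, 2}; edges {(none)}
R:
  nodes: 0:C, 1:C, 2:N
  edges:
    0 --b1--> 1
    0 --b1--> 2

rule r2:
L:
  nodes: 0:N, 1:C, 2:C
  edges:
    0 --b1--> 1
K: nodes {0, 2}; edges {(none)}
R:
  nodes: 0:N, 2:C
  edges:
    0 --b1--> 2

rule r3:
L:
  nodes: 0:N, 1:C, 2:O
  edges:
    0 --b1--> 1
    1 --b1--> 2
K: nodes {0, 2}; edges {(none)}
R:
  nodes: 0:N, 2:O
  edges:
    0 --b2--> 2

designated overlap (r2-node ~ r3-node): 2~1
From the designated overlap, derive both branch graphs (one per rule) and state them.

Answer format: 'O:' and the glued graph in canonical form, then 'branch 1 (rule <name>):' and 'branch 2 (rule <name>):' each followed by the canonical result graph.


O:
nodes: 0:N, 1:C, 2:C, 3:N, 4:O
edges: (0,1,b1); (2,4,b1); (3,2,b1)
branch 1 (rule r2):
nodes: 0:N, 2:C, 3:N, 4:O
edges: (0,2,b1); (2,4,b1); (3,2,b1)
branch 2 (rule r3):
nodes: 0:N, 1:C, 3:N, 4:O
edges: (0,1,b1); (3,4,b2)


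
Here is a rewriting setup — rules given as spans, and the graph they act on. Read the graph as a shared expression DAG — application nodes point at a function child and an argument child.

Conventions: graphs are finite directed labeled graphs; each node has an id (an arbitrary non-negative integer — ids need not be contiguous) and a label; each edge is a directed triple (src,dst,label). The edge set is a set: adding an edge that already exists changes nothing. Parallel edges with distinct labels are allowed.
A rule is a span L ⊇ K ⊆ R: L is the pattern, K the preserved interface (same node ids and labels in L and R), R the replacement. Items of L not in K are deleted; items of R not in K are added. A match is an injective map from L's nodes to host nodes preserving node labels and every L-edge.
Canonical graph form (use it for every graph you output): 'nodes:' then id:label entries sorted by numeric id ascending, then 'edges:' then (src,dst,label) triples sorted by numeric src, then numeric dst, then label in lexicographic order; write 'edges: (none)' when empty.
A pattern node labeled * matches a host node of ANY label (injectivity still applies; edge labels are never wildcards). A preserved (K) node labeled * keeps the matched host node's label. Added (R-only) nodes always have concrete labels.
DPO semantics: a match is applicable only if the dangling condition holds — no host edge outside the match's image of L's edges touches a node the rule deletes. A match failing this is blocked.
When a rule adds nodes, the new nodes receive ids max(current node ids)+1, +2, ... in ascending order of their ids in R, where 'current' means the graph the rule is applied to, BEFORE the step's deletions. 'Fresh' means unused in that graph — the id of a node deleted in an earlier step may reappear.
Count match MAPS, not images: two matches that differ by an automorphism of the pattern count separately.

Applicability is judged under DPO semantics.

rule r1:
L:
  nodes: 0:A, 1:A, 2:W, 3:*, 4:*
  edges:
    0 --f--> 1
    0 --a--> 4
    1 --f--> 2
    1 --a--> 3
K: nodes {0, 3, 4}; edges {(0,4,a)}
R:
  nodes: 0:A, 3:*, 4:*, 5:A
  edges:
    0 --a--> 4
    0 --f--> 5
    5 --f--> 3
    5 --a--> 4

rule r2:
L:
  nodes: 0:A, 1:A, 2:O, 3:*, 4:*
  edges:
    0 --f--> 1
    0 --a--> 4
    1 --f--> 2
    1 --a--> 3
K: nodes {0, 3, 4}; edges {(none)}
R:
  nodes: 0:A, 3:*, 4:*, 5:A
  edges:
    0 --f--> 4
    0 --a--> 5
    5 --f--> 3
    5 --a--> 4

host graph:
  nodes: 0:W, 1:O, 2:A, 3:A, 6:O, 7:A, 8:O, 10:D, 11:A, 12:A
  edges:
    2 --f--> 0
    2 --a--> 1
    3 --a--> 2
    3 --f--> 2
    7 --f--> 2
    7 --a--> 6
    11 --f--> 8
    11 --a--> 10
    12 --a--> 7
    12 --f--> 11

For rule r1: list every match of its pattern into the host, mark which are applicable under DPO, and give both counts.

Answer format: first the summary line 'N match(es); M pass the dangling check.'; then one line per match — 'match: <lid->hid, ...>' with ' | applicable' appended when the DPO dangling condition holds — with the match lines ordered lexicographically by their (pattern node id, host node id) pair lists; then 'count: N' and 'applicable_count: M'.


1 match(es); 0 pass the dangling check.
match: 0->7, 1->2, 2->0, 3->1, 4->6
count: 1
applicable_count: 0


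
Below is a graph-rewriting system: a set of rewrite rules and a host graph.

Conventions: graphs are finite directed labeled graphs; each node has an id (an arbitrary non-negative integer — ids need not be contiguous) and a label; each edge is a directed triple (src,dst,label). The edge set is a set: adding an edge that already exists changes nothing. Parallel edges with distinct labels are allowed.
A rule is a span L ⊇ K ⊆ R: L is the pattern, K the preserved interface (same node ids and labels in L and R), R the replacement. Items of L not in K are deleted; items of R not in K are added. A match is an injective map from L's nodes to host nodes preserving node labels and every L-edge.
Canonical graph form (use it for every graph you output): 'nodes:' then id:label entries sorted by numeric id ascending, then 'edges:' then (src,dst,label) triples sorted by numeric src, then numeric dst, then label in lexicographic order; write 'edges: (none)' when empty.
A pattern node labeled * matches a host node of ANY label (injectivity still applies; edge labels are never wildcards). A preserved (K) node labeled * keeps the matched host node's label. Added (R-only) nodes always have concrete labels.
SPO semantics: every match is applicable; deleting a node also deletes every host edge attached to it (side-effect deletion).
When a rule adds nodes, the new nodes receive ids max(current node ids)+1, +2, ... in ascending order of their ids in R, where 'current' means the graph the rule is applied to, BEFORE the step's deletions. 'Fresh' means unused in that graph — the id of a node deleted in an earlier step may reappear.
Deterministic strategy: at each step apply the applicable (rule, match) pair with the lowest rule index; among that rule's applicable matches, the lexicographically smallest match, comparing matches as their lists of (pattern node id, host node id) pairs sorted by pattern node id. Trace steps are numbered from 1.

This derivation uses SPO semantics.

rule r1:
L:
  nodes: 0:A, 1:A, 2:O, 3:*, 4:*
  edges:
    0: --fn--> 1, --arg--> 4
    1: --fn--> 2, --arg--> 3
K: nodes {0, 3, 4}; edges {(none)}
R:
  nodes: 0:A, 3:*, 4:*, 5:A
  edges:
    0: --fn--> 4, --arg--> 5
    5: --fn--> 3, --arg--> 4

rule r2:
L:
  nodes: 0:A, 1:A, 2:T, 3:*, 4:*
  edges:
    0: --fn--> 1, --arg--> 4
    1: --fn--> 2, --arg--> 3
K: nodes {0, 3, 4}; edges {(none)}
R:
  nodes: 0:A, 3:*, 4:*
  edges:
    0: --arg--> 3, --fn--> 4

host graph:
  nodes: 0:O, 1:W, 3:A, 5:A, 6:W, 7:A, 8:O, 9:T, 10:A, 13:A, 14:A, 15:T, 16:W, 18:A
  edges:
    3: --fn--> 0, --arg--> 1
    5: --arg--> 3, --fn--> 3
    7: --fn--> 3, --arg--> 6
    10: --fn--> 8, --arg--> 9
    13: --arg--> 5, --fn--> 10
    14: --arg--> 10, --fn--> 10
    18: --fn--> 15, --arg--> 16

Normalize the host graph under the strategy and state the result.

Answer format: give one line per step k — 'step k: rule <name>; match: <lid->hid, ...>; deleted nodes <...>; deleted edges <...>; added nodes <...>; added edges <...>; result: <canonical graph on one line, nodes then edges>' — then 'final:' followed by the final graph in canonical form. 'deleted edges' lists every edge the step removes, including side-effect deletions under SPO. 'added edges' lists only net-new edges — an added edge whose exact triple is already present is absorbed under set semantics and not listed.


step 1: rule r1; match: 0->7, 1->3, 2->0, 3->1, 4->6; deleted nodes 0, 3; deleted edges (3,0,fn); (3,1,arg); (5,3,arg); (5,3,fn); (7,3,fn); (7,6,arg); added nodes 19; added edges (7,6,fn); (7,19,arg); (19,1,fn); (19,6,arg); result: nodes: 1:W, 5:A, 6:W, 7:A, 8:O, 9:T, 10:A, 13:A, 14:A, 15:T, 16:W, 18:A, 19:A edges: (7,6,fn); (7,19,arg); (10,8,fn); (10,9,arg); (13,5,arg); (13,10,fn); (14,10,arg); (14,10,fn); (18,15,fn); (18,16,arg); (19,1,fn); (19,6,arg)
step 2: rule r1; match: 0->13, 1->10, 2->8, 3->9, 4->5; deleted nodes 8, 10; deleted edges (10,8,fn); (10,9,arg); (13,5,arg); (13,10,fn); (14,10,arg); (14,10,fn); added nodes 20; added edges (13,5,fn); (13,20,arg); (20,5,arg); (20,9,fn); result: nodes: 1:W, 5:A, 6:W, 7:A, 9:T, 13:A, 14:A, 15:T, 16:W, 18:A, 19:A, 20:A edges: (7,6,fn); (7,19,arg); (13,5,fn); (13,20,arg); (18,15,fn); (18,16,arg); (19,1,fn); (19,6,arg); (20,5,arg); (20,9,fn)
final:
nodes: 1:W, 5:A, 6:W, 7:A, 9:T, 13:A, 14:A, 15:T, 16:W, 18:A, 19:A, 20:A
edges: (7,6,fn); (7,19,arg); (13,5,fn); (13,20,arg); (18,15,fn); (18,16,arg); (19,1,fn); (19,6,arg); (20,5,arg); (20,9,fn)


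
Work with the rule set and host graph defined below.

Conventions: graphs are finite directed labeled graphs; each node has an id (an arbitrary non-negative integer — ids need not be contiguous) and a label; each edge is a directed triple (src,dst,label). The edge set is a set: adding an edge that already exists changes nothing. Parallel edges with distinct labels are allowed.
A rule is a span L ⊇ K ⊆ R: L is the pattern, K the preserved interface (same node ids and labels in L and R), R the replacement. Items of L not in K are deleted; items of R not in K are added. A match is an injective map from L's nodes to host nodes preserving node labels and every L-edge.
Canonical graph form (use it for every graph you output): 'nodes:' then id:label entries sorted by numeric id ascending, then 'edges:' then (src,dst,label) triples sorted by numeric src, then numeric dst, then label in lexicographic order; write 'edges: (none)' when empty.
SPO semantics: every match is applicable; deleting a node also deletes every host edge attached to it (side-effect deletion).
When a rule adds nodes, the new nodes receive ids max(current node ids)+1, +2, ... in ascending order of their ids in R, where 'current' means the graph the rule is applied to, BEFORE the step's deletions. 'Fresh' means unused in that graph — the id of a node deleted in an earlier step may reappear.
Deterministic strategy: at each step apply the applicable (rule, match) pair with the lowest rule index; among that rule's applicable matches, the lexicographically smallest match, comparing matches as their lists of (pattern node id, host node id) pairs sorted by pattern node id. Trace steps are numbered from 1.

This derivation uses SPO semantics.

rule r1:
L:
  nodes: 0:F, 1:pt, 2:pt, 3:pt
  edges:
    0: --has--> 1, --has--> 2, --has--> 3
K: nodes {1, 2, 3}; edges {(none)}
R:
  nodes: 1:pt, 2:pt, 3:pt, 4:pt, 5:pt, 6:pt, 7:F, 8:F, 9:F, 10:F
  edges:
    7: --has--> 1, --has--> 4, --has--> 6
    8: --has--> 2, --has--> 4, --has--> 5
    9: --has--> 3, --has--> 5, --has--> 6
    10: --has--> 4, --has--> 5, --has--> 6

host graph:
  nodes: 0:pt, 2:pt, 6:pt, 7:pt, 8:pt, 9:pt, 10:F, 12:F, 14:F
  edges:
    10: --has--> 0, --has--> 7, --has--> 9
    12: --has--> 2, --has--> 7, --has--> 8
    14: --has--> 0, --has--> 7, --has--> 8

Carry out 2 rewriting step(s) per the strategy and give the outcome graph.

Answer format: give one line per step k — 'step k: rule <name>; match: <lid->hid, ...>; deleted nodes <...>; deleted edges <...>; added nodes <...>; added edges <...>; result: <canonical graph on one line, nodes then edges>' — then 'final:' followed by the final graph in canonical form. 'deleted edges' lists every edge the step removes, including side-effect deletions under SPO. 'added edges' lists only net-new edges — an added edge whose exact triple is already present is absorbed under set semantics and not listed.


step 1: rule r1; match: 0->10, 1->0, 2->7, 3->9; deleted nodes 10; deleted edges (10,0,has); (10,7,has); (10,9,has); added nodes 15, 16, 17, 18, 19, 20, 21; added edges (18,0,has); (18,15,has); (18,17,has); (19,7,has); (19,15,has); (19,16,has); (20,9,has); (20,16,has); (20,17,has); (21,15,has); (21,16,has); (21,17,has); result: nodes: 0:pt, 2:pt, 6:pt, 7:pt, 8:pt, 9:pt, 12:F, 14:F, 15:pt, 16:pt, 17:pt, 18:F, 19:F, 20:F, 21:F edges: (12,2,has); (12,7,has); (12,8,has); (14,0,has); (14,7,has); (14,8,has); (18,0,has); (18,15,has); (18,17,has); (19,7,has); (19,15,has); (19,16,has); (20,9,has); (20,16,has); (20,17,has); (21,15,has); (21,16,has); (21,17,has)
step 2: rule r1; match: 0->12, 1->2, 2->7, 3->8; deleted nodes 12; deleted edges (12,2,has); (12,7,has); (12,8,has); added nodes 22, 23, 24, 25, 26, 27, 28; added edges (25,2,has); (25,22,has); (25,24,has); (26,7,has); (26,22,has); (26,23,has); (27,8,has); (27,23,has); (27,24,has); (28,22,has); (28,23,has); (28,24,has); result: nodes: 0:pt, 2:pt, 6:pt, 7:pt, 8:pt, 9:pt, 14:F, 15:pt, 16:pt, 17:pt, 18:F, 19:F, 20:F, 21:F, 22:pt, 23:pt, 24:pt, 25:F, 26:F, 27:F, 28:F edges: (14,0,has); (14,7,has); (14,8,has); (18,0,has); (18,15,has); (18,17,has); (19,7,has); (19,15,has); (19,16,has); (20,9,has); (20,16,has); (20,17,has); (21,15,has); (21,16,has); (21,17,has); (25,2,has); (25,22,has); (25,24,has); (26,7,has); (26,22,has); (26,23,has); (27,8,has); (27,23,has); (27,24,has); (28,22,has); (28,23,has); (28,24,has)
final:
nodes: 0:pt, 2:pt, 6:pt, 7:pt, 8:pt, 9:pt, 14:F, 15:pt, 16:pt, 17:pt, 18:F, 19:F, 20:F, 21:F, 22:pt, 23:pt, 24:pt, 25:F, 26:F, 27:F, 28:F
edges: (14,0,has); (14,7,has); (14,8,has); (18,0,has); (18,15,has); (18,17,has); (19,7,has); (19,15,has); (19,16,has); (20,9,has); (20,16,has); (20,17,has); (21,15,has); (21,16,has); (21,17,has); (25,2,has); (25,22,has); (25,24,has); (26,7,has); (26,22,has); (26,23,has); (27,8,has); (27,23,has); (27,24,has); (28,22,has); (28,23,has); (28,24,has)


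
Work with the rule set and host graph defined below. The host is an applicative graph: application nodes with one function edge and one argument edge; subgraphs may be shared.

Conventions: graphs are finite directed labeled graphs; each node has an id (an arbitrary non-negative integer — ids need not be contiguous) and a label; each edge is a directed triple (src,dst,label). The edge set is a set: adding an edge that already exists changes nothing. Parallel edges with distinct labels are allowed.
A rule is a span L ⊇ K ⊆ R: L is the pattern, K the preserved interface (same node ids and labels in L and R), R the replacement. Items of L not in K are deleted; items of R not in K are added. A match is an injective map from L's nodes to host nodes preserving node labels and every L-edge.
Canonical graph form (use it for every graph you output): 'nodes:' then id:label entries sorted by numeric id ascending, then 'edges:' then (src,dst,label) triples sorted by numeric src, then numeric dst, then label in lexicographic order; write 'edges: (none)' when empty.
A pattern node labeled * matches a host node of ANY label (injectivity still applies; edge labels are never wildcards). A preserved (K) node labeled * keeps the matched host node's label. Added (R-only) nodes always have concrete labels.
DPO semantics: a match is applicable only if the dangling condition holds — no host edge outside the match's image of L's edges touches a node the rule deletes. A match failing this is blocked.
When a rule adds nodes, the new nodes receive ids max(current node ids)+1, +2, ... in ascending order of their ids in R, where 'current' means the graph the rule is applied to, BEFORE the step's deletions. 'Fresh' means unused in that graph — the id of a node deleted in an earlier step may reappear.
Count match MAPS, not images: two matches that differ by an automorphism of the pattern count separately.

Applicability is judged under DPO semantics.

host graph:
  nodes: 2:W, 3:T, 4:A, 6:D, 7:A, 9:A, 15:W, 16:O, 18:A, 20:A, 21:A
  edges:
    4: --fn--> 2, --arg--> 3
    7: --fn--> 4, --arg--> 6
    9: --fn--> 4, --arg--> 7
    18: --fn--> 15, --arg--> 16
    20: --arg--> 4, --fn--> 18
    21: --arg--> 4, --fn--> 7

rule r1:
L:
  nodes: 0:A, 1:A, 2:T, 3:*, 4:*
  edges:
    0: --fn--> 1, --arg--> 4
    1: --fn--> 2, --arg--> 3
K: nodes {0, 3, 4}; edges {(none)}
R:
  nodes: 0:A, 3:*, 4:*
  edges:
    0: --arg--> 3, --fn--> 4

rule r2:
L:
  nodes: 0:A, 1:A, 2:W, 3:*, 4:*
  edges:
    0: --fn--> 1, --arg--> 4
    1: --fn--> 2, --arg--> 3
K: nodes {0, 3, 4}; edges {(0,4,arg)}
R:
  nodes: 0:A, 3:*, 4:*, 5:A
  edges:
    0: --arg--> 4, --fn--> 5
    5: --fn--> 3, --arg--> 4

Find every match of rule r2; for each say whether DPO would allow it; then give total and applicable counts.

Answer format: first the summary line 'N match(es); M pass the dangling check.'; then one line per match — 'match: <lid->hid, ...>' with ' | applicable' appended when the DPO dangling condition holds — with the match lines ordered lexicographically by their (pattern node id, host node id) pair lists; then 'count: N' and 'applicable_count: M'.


3 match(es); 1 pass the dangling check.
match: 0->7, 1->4, 2->2, 3->3, 4->6
match: 0->9, 1->4, 2->2, 3->3, 4->7
match: 0->20, 1->18, 2->15, 3->16, 4->4 | applicable
count: 3
applicable_count: 1


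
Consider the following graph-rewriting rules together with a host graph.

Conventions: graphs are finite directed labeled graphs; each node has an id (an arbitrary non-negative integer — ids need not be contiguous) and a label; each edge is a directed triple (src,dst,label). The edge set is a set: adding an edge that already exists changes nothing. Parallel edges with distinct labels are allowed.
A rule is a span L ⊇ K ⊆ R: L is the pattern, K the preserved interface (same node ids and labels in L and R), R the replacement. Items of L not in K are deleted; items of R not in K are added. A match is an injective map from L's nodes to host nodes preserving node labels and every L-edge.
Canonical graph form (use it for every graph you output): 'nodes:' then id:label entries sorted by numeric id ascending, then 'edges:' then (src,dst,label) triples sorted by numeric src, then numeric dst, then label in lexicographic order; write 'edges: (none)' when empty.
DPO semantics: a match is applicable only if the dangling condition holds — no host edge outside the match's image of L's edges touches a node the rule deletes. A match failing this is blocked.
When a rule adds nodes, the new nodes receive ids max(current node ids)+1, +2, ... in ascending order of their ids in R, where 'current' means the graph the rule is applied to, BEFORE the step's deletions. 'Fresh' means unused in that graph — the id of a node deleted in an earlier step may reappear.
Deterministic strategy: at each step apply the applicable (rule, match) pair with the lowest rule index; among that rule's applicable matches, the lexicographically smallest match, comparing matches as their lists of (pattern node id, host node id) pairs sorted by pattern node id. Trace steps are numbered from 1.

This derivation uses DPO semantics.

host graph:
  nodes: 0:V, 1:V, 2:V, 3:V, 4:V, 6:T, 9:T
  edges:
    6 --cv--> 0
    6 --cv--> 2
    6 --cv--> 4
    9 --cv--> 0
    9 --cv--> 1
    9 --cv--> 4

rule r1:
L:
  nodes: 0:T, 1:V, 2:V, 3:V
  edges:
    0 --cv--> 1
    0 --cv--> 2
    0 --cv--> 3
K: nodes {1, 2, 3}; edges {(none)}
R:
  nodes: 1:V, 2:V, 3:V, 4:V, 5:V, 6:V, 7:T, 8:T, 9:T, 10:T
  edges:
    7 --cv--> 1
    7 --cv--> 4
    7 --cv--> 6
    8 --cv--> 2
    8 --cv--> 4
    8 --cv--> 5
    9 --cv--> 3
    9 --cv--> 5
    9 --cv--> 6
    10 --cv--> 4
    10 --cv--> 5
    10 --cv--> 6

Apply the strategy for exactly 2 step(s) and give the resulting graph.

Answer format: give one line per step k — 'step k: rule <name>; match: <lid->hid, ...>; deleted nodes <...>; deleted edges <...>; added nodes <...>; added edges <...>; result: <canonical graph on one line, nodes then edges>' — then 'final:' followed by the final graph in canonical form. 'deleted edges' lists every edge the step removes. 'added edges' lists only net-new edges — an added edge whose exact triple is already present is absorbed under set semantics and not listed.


step 1: rule r1; match: 0->6, 1->0, 2->2, 3->4; deleted nodes 6; deleted edges (6,0,cv); (6,2,cv); (6,4,cv); added nodes 10, 11, 12, 13, 14, 15, 16; added edges (13,0,cv); (13,10,cv); (13,12,cv); (14,2,cv); (14,10,cv); (14,11,cv); (15,4,cv); (15,11,cv); (15,12,cv); (16,10,cv); (16,11,cv); (16,12,cv); result: nodes: 0:V, 1:V, 2:V, 3:V, 4:V, 9:T, 10:V, 11:V, 12:V, 13:T, 14:T, 15:T, 16:T edges: (9,0,cv); (9,1,cv); (9,4,cv); (13,0,cv); (13,10,cv); (13,12,cv); (14,2,cv); (14,10,cv); (14,11,cv); (15,4,cv); (15,11,cv); (15,12,cv); (16,10,cv); (16,11,cv); (16,12,cv)
step 2: rule r1; match: 0->9, 1->0, 2->1, 3->4; deleted nodes 9; deleted edges (9,0,cv); (9,1,cv); (9,4,cv); added nodes 17, 18, 19, 20, 21, 22, 23; added edges (20,0,cv); (20,17,cv); (20,19,cv); (21,1,cv); (21,17,cv); (21,18,cv); (22,4,cv); (22,18,cv); (22,19,cv); (23,17,cv); (23,18,cv); (23,19,cv); result: nodes: 0:V, 1:V, 2:V, 3:V, 4:V, 10:V, 11:V, 12:V, 13:T, 14:T, 15:T, 16:T, 17:V, 18:V, 19:V, 20:T, 21:T, 22:T, 23:T edges: (13,0,cv); (13,10,cv); (13,12,cv); (14,2,cv); (14,10,cv); (14,11,cv); (15,4,cv); (15,11,cv); (15,12,cv); (16,10,cv); (16,11,cv); (16,12,cv); (20,0,cv); (20,17,cv); (20,19,cv); (21,1,cv); (21,17,cv); (21,18,cv); (22,4,cv); (22,18,cv); (22,19,cv); (23,17,cv); (23,18,cv); (23,19,cv)
final:
nodes: 0:V, 1:V, 2:V, 3:V, 4:V, 10:V, 11:V, 12:V, 13:T, 14:T, 15:T, 16:T, 17:V, 18:V, 19:V, 20:T, 21:T, 22:T, 23:T
edges: (13,0,cv); (13,10,cv); (13,12,cv); (14,2,cv); (14,10,cv); (14,11,cv); (15,4,cv); (15,11,cv); (15,12,cv); (16,10,cv); (16,11,cv); (16,12,cv); (20,0,cv); (20,17,cv); (20,19,cv); (21,1,cv); (21,17,cv); (21,18,cv); (22,4,cv); (22,18,cv); (22,19,cv); (23,17,cv); (23,18,cv); (23,19,cv)
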